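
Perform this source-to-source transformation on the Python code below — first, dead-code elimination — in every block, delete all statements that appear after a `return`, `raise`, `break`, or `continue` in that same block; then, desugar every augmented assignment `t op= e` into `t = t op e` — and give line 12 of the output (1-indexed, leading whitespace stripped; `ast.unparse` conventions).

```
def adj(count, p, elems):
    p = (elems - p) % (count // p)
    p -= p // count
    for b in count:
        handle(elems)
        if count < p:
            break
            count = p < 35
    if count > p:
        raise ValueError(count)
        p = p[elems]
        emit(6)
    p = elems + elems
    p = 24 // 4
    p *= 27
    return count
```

p = p * 27

Transformed code:
def adj(count, p, elems):
    p = (elems - p) % (count // p)
    p = p - p // count
    for b in count:
        handle(elems)
        if count < p:
            break
    if count > p:
        raise ValueError(count)
    p = elems + elems
    p = 24 // 4
    p = p * 27
    return count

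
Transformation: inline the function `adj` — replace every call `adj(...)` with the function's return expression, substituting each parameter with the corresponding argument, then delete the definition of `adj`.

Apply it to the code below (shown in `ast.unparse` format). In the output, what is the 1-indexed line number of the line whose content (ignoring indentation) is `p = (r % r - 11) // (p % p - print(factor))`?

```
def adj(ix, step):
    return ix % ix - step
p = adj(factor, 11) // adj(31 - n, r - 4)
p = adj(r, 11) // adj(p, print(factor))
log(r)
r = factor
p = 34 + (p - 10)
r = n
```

2

Transformed code:
p = (factor % factor - 11) // ((31 - n) % (31 - n) - (r - 4))
p = (r % r - 11) // (p % p - print(factor))
log(r)
r = factor
p = 34 + (p - 10)
r = n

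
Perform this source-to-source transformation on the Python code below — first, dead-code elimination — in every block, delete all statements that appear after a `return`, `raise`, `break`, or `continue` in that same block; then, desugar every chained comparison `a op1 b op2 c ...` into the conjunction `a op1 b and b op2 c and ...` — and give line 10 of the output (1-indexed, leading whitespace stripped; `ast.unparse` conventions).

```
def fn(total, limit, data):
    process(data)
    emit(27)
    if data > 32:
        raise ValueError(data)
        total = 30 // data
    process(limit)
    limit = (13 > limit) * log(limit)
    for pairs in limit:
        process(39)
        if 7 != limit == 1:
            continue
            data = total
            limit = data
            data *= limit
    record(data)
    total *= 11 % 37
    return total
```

if 7 != limit and limit == 1:

Transformed code:
def fn(total, limit, data):
    process(data)
    emit(27)
    if data > 32:
        raise ValueError(data)
    process(limit)
    limit = (13 > limit) * log(limit)
    for pairs in limit:
        process(39)
        if 7 != limit and limit == 1:
            continue
    record(data)
    total *= 11 % 37
    return total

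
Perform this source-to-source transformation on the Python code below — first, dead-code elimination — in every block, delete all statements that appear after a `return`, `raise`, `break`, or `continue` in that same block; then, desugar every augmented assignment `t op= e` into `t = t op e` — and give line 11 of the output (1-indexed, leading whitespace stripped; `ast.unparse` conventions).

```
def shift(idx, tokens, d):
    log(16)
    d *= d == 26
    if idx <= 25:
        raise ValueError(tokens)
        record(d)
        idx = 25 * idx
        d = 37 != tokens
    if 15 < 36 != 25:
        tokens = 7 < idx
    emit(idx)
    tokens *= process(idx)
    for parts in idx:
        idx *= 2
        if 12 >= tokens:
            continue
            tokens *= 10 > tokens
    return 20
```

idx = idx * 2

Transformed code:
def shift(idx, tokens, d):
    log(16)
    d = d * (d == 26)
    if idx <= 25:
        raise ValueError(tokens)
    if 15 < 36 != 25:
        tokens = 7 < idx
    emit(idx)
    tokens = tokens * process(idx)
    for parts in idx:
        idx = idx * 2
        if 12 >= tokens:
            continue
    return 20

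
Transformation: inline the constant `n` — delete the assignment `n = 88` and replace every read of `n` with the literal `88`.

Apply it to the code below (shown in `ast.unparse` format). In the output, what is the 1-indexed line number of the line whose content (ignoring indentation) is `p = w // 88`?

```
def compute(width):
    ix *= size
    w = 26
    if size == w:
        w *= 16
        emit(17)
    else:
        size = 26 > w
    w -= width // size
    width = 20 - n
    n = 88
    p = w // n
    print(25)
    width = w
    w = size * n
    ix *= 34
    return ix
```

Transformed code:
def compute(width):
    ix *= size
    w = 26
    if size == w:
        w *= 16
        emit(17)
    else:
        size = 26 > w
    w -= width // size
    width = 20 - 88
    p = w // 88
    print(25)
    width = w
    w = size * 88
    ix *= 34
    return ix

11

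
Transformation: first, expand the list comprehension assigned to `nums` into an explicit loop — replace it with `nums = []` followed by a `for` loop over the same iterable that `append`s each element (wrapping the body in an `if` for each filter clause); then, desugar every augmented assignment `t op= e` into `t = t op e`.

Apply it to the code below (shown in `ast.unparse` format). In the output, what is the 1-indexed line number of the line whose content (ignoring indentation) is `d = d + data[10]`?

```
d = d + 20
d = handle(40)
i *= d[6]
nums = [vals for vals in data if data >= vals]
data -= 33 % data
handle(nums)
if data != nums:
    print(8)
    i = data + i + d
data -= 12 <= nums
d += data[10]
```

Transformed code:
d = d + 20
d = handle(40)
i = i * d[6]
nums = []
for vals in data:
    if data >= vals:
        nums.append(vals)
data = data - 33 % data
handle(nums)
if data != nums:
    print(8)
    i = data + i + d
data = data - (12 <= nums)
d = d + data[10]

14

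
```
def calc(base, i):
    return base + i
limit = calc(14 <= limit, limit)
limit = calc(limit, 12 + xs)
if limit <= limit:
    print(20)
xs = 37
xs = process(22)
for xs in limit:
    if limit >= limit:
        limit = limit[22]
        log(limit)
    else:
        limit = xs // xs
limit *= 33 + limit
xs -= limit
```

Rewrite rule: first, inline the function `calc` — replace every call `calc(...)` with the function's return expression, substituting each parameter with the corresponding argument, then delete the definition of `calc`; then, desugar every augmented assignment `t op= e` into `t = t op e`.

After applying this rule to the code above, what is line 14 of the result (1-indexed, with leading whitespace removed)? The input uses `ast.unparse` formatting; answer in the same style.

xs = xs - limit

Transformed code:
limit = (14 <= limit) + limit
limit = limit + (12 + xs)
if limit <= limit:
    print(20)
xs = 37
xs = process(22)
for xs in limit:
    if limit >= limit:
        limit = limit[22]
        log(limit)
    else:
        limit = xs // xs
limit = limit * (33 + limit)
xs = xs - limit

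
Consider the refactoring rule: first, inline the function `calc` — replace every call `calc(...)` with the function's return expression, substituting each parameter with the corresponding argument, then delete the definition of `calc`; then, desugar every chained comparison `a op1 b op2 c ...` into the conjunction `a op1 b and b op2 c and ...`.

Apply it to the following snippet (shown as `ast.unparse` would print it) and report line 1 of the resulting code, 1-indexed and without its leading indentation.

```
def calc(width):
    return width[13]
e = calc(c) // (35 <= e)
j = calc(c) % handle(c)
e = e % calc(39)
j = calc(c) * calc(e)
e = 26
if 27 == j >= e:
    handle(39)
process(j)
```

e = c[13] // (35 <= e)

Transformed code:
e = c[13] // (35 <= e)
j = c[13] % handle(c)
e = e % 39[13]
j = c[13] * e[13]
e = 26
if 27 == j and j >= e:
    handle(39)
process(j)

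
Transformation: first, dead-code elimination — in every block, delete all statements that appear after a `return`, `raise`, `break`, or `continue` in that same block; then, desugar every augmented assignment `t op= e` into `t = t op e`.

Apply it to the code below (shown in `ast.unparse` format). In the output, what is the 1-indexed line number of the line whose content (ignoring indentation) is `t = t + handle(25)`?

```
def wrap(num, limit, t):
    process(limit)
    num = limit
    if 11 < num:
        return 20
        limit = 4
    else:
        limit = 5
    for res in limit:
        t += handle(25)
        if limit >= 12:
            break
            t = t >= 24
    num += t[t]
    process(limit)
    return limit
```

Transformed code:
def wrap(num, limit, t):
    process(limit)
    num = limit
    if 11 < num:
        return 20
    else:
        limit = 5
    for res in limit:
        t = t + handle(25)
        if limit >= 12:
            break
    num = num + t[t]
    process(limit)
    return limit

9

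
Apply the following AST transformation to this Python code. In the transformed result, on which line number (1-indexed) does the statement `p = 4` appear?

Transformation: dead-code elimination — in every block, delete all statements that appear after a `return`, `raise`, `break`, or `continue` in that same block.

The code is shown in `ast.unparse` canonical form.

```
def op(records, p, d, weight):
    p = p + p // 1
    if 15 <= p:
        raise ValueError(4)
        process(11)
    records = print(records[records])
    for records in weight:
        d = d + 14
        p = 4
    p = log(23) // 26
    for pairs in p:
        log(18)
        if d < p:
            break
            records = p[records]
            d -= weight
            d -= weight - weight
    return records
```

8

Transformed code:
def op(records, p, d, weight):
    p = p + p // 1
    if 15 <= p:
        raise ValueError(4)
    records = print(records[records])
    for records in weight:
        d = d + 14
        p = 4
    p = log(23) // 26
    for pairs in p:
        log(18)
        if d < p:
            break
    return records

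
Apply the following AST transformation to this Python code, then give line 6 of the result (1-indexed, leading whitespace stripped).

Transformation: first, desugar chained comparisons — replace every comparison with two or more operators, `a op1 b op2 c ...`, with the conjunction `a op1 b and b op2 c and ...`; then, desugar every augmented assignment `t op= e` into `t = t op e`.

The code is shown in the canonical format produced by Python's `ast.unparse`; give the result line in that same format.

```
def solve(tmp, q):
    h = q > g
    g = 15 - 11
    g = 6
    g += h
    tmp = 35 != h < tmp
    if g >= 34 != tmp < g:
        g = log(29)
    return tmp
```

Transformed code:
def solve(tmp, q):
    h = q > g
    g = 15 - 11
    g = 6
    g = g + h
    tmp = 35 != h and h < tmp
    if g >= 34 and 34 != tmp and (tmp < g):
        g = log(29)
    return tmp

tmp = 35 != h and h < tmp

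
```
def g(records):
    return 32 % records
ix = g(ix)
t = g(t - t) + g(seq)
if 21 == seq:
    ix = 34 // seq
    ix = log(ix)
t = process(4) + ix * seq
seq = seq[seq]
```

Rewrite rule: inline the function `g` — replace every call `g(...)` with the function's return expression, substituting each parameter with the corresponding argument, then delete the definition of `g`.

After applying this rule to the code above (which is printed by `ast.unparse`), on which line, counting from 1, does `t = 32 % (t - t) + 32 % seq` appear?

Transformed code:
ix = 32 % ix
t = 32 % (t - t) + 32 % seq
if 21 == seq:
    ix = 34 // seq
    ix = log(ix)
t = process(4) + ix * seq
seq = seq[seq]

2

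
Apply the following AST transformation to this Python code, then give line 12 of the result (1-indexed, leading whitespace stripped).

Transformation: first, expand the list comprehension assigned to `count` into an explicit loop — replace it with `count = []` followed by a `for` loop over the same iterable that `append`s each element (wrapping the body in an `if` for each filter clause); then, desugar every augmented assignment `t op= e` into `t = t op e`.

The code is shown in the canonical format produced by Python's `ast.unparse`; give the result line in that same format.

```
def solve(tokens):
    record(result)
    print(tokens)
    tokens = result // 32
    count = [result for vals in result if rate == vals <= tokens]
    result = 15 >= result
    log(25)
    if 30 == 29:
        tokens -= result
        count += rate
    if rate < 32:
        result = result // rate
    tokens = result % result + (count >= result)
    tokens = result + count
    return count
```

tokens = tokens - result

Transformed code:
def solve(tokens):
    record(result)
    print(tokens)
    tokens = result // 32
    count = []
    for vals in result:
        if rate == vals <= tokens:
            count.append(result)
    result = 15 >= result
    log(25)
    if 30 == 29:
        tokens = tokens - result
        count = count + rate
    if rate < 32:
        result = result // rate
    tokens = result % result + (count >= result)
    tokens = result + count
    return count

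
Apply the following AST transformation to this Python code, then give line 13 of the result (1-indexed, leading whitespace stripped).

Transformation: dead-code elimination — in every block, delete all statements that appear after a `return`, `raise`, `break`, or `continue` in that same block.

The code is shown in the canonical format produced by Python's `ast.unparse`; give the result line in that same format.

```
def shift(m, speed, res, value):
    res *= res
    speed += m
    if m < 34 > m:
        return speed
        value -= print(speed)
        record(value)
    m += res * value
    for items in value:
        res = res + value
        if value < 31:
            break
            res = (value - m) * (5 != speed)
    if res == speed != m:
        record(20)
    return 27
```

return 27

Transformed code:
def shift(m, speed, res, value):
    res *= res
    speed += m
    if m < 34 > m:
        return speed
    m += res * value
    for items in value:
        res = res + value
        if value < 31:
            break
    if res == speed != m:
        record(20)
    return 27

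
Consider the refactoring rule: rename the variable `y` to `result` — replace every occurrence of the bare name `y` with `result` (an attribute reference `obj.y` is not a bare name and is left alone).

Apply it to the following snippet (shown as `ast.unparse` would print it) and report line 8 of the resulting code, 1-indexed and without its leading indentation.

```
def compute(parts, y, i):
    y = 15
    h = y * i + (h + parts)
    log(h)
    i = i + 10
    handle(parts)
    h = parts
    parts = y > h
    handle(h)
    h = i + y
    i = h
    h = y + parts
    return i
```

parts = result > h

Transformed code:
def compute(parts, result, i):
    result = 15
    h = result * i + (h + parts)
    log(h)
    i = i + 10
    handle(parts)
    h = parts
    parts = result > h
    handle(h)
    h = i + result
    i = h
    h = result + parts
    return i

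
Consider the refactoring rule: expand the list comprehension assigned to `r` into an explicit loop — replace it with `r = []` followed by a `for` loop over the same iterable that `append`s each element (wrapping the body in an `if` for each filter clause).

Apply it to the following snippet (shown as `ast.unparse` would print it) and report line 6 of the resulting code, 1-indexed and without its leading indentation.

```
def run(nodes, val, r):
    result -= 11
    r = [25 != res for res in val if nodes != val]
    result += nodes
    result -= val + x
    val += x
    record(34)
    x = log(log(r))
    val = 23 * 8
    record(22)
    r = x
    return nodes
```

r.append(25 != res)

Transformed code:
def run(nodes, val, r):
    result -= 11
    r = []
    for res in val:
        if nodes != val:
            r.append(25 != res)
    result += nodes
    result -= val + x
    val += x
    record(34)
    x = log(log(r))
    val = 23 * 8
    record(22)
    r = x
    return nodes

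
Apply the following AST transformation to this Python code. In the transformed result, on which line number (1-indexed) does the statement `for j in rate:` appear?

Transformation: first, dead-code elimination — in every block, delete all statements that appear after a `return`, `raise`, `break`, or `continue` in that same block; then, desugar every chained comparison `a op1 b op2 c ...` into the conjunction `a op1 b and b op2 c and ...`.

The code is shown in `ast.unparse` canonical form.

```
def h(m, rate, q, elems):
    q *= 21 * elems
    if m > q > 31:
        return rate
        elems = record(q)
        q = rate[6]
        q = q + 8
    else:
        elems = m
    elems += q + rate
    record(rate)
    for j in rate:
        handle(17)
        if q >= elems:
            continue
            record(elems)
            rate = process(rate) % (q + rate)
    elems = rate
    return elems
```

9

Transformed code:
def h(m, rate, q, elems):
    q *= 21 * elems
    if m > q and q > 31:
        return rate
    else:
        elems = m
    elems += q + rate
    record(rate)
    for j in rate:
        handle(17)
        if q >= elems:
            continue
    elems = rate
    return elems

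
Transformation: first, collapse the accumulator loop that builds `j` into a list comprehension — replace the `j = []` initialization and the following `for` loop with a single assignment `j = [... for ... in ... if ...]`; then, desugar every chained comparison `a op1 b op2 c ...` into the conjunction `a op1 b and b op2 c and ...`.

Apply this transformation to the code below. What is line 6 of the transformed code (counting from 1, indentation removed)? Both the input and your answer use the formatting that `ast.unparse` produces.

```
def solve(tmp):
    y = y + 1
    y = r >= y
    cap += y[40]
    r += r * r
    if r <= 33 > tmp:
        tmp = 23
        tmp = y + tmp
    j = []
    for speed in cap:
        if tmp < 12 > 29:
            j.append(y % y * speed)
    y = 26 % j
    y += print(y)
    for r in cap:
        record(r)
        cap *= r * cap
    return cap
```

Transformed code:
def solve(tmp):
    y = y + 1
    y = r >= y
    cap += y[40]
    r += r * r
    if r <= 33 and 33 > tmp:
        tmp = 23
        tmp = y + tmp
    j = [y % y * speed for speed in cap if tmp < 12 and 12 > 29]
    y = 26 % j
    y += print(y)
    for r in cap:
        record(r)
        cap *= r * cap
    return cap

if r <= 33 and 33 > tmp:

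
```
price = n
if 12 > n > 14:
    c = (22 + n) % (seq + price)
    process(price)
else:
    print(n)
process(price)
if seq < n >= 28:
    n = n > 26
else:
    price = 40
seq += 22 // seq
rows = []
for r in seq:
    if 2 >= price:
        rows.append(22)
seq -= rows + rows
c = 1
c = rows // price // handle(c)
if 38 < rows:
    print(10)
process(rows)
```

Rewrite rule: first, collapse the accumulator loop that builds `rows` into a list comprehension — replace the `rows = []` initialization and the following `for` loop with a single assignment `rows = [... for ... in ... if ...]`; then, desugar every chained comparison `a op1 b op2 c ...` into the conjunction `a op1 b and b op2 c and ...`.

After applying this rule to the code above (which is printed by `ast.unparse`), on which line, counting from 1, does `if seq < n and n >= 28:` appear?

8

Transformed code:
price = n
if 12 > n and n > 14:
    c = (22 + n) % (seq + price)
    process(price)
else:
    print(n)
process(price)
if seq < n and n >= 28:
    n = n > 26
else:
    price = 40
seq += 22 // seq
rows = [22 for r in seq if 2 >= price]
seq -= rows + rows
c = 1
c = rows // price // handle(c)
if 38 < rows:
    print(10)
process(rows)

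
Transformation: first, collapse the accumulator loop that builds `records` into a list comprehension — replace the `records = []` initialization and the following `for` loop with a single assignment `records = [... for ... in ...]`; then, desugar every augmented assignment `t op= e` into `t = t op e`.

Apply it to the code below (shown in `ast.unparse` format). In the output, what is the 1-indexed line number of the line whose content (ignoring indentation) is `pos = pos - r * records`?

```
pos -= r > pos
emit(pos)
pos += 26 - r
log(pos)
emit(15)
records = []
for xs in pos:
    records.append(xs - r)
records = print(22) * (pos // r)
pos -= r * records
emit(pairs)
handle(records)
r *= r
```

8

Transformed code:
pos = pos - (r > pos)
emit(pos)
pos = pos + (26 - r)
log(pos)
emit(15)
records = [xs - r for xs in pos]
records = print(22) * (pos // r)
pos = pos - r * records
emit(pairs)
handle(records)
r = r * r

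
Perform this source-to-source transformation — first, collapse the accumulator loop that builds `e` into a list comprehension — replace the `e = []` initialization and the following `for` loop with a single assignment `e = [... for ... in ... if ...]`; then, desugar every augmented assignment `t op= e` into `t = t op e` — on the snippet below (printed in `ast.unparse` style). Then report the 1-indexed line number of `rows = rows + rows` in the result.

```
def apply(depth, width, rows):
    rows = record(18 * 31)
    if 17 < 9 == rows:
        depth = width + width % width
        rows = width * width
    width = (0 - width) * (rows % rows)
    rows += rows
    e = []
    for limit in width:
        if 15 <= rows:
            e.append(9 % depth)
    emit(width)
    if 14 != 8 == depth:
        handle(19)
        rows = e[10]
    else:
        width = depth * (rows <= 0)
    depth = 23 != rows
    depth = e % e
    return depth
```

Transformed code:
def apply(depth, width, rows):
    rows = record(18 * 31)
    if 17 < 9 == rows:
        depth = width + width % width
        rows = width * width
    width = (0 - width) * (rows % rows)
    rows = rows + rows
    e = [9 % depth for limit in width if 15 <= rows]
    emit(width)
    if 14 != 8 == depth:
        handle(19)
        rows = e[10]
    else:
        width = depth * (rows <= 0)
    depth = 23 != rows
    depth = e % e
    return depth

7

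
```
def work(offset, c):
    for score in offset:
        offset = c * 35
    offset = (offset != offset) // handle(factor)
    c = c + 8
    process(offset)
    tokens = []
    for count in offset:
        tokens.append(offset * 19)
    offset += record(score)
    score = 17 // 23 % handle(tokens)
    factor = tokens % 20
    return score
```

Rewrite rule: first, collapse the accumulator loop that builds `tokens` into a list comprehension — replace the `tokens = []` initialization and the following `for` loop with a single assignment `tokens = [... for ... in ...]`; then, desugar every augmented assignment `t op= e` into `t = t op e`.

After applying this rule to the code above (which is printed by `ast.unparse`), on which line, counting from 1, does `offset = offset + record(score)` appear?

Transformed code:
def work(offset, c):
    for score in offset:
        offset = c * 35
    offset = (offset != offset) // handle(factor)
    c = c + 8
    process(offset)
    tokens = [offset * 19 for count in offset]
    offset = offset + record(score)
    score = 17 // 23 % handle(tokens)
    factor = tokens % 20
    return score

8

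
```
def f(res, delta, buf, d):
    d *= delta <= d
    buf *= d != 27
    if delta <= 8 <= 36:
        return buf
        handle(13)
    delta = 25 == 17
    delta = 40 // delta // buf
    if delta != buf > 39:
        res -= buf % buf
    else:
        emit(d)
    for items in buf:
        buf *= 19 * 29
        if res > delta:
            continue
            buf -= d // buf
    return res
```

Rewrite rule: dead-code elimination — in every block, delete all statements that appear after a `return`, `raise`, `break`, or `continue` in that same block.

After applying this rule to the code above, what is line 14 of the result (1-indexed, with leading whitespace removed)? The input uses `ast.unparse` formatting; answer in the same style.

Transformed code:
def f(res, delta, buf, d):
    d *= delta <= d
    buf *= d != 27
    if delta <= 8 <= 36:
        return buf
    delta = 25 == 17
    delta = 40 // delta // buf
    if delta != buf > 39:
        res -= buf % buf
    else:
        emit(d)
    for items in buf:
        buf *= 19 * 29
        if res > delta:
            continue
    return res

if res > delta:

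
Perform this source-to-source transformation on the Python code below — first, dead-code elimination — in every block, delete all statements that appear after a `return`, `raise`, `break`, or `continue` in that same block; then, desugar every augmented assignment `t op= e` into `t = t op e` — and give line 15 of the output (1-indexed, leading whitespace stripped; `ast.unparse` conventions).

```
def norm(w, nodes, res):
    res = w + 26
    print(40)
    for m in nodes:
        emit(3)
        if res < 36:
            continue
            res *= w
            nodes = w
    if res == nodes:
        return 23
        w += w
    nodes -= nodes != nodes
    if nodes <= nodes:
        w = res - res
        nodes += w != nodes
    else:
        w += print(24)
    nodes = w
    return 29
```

w = w + print(24)

Transformed code:
def norm(w, nodes, res):
    res = w + 26
    print(40)
    for m in nodes:
        emit(3)
        if res < 36:
            continue
    if res == nodes:
        return 23
    nodes = nodes - (nodes != nodes)
    if nodes <= nodes:
        w = res - res
        nodes = nodes + (w != nodes)
    else:
        w = w + print(24)
    nodes = w
    return 29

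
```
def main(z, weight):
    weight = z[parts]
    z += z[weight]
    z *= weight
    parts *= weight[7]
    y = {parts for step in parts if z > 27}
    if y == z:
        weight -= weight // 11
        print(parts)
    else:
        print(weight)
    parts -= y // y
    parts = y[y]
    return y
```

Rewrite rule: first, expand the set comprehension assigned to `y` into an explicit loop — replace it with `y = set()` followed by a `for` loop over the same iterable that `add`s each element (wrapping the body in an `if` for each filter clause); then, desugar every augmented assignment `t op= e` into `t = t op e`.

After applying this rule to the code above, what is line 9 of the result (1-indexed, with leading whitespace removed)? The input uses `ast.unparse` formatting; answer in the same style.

y.add(parts)

Transformed code:
def main(z, weight):
    weight = z[parts]
    z = z + z[weight]
    z = z * weight
    parts = parts * weight[7]
    y = set()
    for step in parts:
        if z > 27:
            y.add(parts)
    if y == z:
        weight = weight - weight // 11
        print(parts)
    else:
        print(weight)
    parts = parts - y // y
    parts = y[y]
    return y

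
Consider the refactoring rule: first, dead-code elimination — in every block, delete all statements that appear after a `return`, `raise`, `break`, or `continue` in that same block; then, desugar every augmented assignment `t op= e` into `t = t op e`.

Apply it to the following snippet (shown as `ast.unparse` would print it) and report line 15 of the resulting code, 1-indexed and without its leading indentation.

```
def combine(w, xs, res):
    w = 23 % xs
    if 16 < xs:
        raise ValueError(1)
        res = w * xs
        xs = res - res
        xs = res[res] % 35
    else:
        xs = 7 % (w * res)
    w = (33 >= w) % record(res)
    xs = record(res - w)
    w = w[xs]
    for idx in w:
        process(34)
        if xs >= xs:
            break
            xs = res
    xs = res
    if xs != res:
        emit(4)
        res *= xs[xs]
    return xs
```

if xs != res:

Transformed code:
def combine(w, xs, res):
    w = 23 % xs
    if 16 < xs:
        raise ValueError(1)
    else:
        xs = 7 % (w * res)
    w = (33 >= w) % record(res)
    xs = record(res - w)
    w = w[xs]
    for idx in w:
        process(34)
        if xs >= xs:
            break
    xs = res
    if xs != res:
        emit(4)
        res = res * xs[xs]
    return xs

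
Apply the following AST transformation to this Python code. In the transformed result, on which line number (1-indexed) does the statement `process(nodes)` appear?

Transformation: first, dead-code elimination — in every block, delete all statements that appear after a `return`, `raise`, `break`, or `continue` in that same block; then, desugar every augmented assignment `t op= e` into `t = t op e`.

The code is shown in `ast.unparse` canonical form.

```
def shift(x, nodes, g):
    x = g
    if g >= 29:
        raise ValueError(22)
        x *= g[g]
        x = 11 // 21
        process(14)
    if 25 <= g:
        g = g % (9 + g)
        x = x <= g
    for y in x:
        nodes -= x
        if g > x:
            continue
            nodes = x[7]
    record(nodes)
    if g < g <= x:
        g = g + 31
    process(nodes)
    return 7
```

Transformed code:
def shift(x, nodes, g):
    x = g
    if g >= 29:
        raise ValueError(22)
    if 25 <= g:
        g = g % (9 + g)
        x = x <= g
    for y in x:
        nodes = nodes - x
        if g > x:
            continue
    record(nodes)
    if g < g <= x:
        g = g + 31
    process(nodes)
    return 7

15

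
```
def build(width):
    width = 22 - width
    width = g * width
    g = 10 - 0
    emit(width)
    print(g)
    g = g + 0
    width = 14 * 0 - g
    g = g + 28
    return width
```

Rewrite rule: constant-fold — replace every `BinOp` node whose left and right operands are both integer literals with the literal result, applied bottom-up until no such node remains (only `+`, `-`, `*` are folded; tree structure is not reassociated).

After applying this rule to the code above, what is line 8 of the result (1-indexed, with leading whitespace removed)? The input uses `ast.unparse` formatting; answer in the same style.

Transformed code:
def build(width):
    width = 22 - width
    width = g * width
    g = 10
    emit(width)
    print(g)
    g = g + 0
    width = 0 - g
    g = g + 28
    return width

width = 0 - g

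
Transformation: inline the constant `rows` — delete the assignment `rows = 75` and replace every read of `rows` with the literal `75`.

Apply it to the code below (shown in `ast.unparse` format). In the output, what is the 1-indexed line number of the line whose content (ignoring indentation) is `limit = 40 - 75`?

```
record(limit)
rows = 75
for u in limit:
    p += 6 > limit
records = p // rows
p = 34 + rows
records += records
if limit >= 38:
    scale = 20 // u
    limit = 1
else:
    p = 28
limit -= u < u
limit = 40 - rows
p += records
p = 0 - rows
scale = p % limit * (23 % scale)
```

13

Transformed code:
record(limit)
for u in limit:
    p += 6 > limit
records = p // 75
p = 34 + 75
records += records
if limit >= 38:
    scale = 20 // u
    limit = 1
else:
    p = 28
limit -= u < u
limit = 40 - 75
p += records
p = 0 - 75
scale = p % limit * (23 % scale)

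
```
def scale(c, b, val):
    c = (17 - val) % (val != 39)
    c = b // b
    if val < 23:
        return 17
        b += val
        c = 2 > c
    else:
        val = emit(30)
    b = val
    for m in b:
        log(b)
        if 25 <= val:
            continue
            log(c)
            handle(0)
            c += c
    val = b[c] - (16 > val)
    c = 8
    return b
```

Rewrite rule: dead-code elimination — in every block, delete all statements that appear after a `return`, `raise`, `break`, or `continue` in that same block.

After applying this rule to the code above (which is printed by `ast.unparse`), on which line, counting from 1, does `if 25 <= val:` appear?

Transformed code:
def scale(c, b, val):
    c = (17 - val) % (val != 39)
    c = b // b
    if val < 23:
        return 17
    else:
        val = emit(30)
    b = val
    for m in b:
        log(b)
        if 25 <= val:
            continue
    val = b[c] - (16 > val)
    c = 8
    return b

11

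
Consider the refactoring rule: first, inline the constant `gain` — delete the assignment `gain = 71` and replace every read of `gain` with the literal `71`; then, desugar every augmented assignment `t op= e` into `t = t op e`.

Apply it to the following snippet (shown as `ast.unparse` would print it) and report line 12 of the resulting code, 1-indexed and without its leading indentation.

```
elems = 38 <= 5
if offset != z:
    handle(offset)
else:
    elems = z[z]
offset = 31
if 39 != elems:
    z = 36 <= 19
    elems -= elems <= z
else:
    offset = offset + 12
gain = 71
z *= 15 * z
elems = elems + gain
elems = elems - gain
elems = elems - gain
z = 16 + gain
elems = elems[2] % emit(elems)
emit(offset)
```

Transformed code:
elems = 38 <= 5
if offset != z:
    handle(offset)
else:
    elems = z[z]
offset = 31
if 39 != elems:
    z = 36 <= 19
    elems = elems - (elems <= z)
else:
    offset = offset + 12
z = z * (15 * z)
elems = elems + 71
elems = elems - 71
elems = elems - 71
z = 16 + 71
elems = elems[2] % emit(elems)
emit(offset)

z = z * (15 * z)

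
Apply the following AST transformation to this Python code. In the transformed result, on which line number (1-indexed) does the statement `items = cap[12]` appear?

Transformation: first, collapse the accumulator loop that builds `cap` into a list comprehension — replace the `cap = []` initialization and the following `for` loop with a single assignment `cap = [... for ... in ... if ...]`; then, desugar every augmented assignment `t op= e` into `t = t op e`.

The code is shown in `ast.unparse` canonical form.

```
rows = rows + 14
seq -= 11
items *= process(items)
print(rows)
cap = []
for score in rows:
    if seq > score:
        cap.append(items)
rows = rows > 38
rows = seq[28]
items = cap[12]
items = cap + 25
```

8

Transformed code:
rows = rows + 14
seq = seq - 11
items = items * process(items)
print(rows)
cap = [items for score in rows if seq > score]
rows = rows > 38
rows = seq[28]
items = cap[12]
items = cap + 25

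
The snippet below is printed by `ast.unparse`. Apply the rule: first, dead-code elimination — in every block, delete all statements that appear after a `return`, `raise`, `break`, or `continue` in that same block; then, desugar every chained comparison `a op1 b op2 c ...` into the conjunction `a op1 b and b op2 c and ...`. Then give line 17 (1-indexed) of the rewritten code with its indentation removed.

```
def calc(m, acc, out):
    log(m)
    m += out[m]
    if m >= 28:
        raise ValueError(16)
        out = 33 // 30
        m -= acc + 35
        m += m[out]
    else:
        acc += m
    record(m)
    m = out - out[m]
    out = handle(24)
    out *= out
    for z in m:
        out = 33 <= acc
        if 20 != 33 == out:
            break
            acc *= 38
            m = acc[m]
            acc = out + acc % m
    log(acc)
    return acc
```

Transformed code:
def calc(m, acc, out):
    log(m)
    m += out[m]
    if m >= 28:
        raise ValueError(16)
    else:
        acc += m
    record(m)
    m = out - out[m]
    out = handle(24)
    out *= out
    for z in m:
        out = 33 <= acc
        if 20 != 33 and 33 == out:
            break
    log(acc)
    return acc

return acc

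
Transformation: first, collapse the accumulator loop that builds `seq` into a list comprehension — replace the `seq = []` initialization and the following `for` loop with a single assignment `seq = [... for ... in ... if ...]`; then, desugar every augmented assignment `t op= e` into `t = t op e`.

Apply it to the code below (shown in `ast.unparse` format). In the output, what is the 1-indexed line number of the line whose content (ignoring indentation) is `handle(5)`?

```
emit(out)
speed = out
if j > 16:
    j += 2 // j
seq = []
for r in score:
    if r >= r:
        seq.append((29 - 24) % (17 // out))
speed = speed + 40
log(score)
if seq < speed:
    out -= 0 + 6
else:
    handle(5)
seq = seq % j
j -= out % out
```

11

Transformed code:
emit(out)
speed = out
if j > 16:
    j = j + 2 // j
seq = [(29 - 24) % (17 // out) for r in score if r >= r]
speed = speed + 40
log(score)
if seq < speed:
    out = out - (0 + 6)
else:
    handle(5)
seq = seq % j
j = j - out % out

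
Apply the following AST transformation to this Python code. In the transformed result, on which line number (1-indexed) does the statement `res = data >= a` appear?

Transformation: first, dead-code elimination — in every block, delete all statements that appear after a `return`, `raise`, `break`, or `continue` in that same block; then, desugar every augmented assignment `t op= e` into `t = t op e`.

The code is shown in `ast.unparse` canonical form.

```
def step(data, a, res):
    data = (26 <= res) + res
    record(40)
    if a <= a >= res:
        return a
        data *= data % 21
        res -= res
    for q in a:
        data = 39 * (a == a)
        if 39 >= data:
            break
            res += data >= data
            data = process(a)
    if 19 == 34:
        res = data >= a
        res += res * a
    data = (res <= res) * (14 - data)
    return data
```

11

Transformed code:
def step(data, a, res):
    data = (26 <= res) + res
    record(40)
    if a <= a >= res:
        return a
    for q in a:
        data = 39 * (a == a)
        if 39 >= data:
            break
    if 19 == 34:
        res = data >= a
        res = res + res * a
    data = (res <= res) * (14 - data)
    return data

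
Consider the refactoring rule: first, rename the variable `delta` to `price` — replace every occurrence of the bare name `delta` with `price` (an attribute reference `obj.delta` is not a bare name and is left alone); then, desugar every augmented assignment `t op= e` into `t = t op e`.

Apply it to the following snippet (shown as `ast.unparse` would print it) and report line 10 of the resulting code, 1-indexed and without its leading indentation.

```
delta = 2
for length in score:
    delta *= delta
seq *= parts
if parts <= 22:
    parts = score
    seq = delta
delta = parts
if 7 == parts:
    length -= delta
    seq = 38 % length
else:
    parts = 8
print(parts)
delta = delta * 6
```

length = length - price

Transformed code:
price = 2
for length in score:
    price = price * price
seq = seq * parts
if parts <= 22:
    parts = score
    seq = price
price = parts
if 7 == parts:
    length = length - price
    seq = 38 % length
else:
    parts = 8
print(parts)
price = price * 6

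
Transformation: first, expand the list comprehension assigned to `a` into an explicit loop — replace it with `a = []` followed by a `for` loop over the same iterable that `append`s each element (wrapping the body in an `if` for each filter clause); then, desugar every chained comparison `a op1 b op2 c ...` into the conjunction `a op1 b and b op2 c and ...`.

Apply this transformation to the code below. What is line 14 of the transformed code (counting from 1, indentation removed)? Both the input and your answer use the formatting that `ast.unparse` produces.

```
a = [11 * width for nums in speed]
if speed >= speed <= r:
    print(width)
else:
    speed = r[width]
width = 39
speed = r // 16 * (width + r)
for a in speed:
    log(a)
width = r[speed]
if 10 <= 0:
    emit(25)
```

emit(25)

Transformed code:
a = []
for nums in speed:
    a.append(11 * width)
if speed >= speed and speed <= r:
    print(width)
else:
    speed = r[width]
width = 39
speed = r // 16 * (width + r)
for a in speed:
    log(a)
width = r[speed]
if 10 <= 0:
    emit(25)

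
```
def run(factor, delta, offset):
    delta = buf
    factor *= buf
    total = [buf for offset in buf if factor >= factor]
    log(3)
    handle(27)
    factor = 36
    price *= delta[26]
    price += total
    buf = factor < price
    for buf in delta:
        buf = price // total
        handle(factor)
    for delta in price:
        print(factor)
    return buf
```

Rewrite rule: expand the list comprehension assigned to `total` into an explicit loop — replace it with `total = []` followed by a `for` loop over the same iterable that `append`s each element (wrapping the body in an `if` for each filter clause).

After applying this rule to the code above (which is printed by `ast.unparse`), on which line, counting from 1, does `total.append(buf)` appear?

7

Transformed code:
def run(factor, delta, offset):
    delta = buf
    factor *= buf
    total = []
    for offset in buf:
        if factor >= factor:
            total.append(buf)
    log(3)
    handle(27)
    factor = 36
    price *= delta[26]
    price += total
    buf = factor < price
    for buf in delta:
        buf = price // total
        handle(factor)
    for delta in price:
        print(factor)
    return buf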